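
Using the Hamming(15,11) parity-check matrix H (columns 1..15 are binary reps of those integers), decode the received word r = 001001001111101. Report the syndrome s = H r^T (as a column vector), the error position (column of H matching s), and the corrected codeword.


s = (0, 0, 1, 1)^T, error position = 3, corrected codeword c = 000001001111101

Compute s = H r^T mod 2 one row at a time:
  s_1 = 0 + 1 + 1 + 1 + 1 + 1 + 0 + 1 = 6 ≡ 0 (mod 2).
  s_2 = 0 + 0 + 1 + 0 + 1 + 1 + 0 + 1 = 4 ≡ 0 (mod 2).
  s_3 = 0 + 1 + 1 + 0 + 1 + 1 + 0 + 1 = 5 ≡ 1 (mod 2).
  s_4 = 0 + 1 + 0 + 0 + 1 + 1 + 1 + 1 = 5 ≡ 1 (mod 2).
s = (0, 0, 1, 1)^T — this equals column 3 of H (binary 0011), so error is at position 3.
Correct: flip bit 3 of r = 001001001111101 to get c = 000001001111101.


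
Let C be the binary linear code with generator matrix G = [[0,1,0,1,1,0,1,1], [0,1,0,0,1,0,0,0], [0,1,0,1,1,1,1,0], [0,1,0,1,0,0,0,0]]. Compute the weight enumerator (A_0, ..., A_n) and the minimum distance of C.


Weight distribution: A_0 = 1, A_2 = 4, A_3 = 6, A_4 = 3, A_5 = 2. Minimum distance d = 2.

Enumerate all 2^4 = 16 messages m ∈ F_2^4.
For each, compute codeword c = mG in F_2^8, then tally its weight.
  m = 0000 → c = 00000000, weight = 0.
  m = 1000 → c = 01011011, weight = 5.
  m = 0100 → c = 01001000, weight = 2.
  m = 1100 → c = 00010011, weight = 3.
  m = 0010 → c = 01011110, weight = 5.
  m = 1010 → c = 00000101, weight = 2.
  m = 0110 → c = 00010110, weight = 3.
  m = 1110 → c = 01001101, weight = 4.
  m = 0001 → c = 01010000, weight = 2.
  m = 1001 → c = 00001011, weight = 3.
  m = 0101 → c = 00011000, weight = 2.
  m = 1101 → c = 01000011, weight = 3.
  m = 0011 → c = 00001110, weight = 3.
  m = 1011 → c = 01010101, weight = 4.
  m = 0111 → c = 01000110, weight = 3.
  m = 1111 → c = 00011101, weight = 4.
Tally weights:
  weight 0: 1 codewords.
  weight 2: 4 codewords.
  weight 3: 6 codewords.
  weight 4: 3 codewords.
  weight 5: 2 codewords.
Minimum distance d = smallest w > 0 with A_w > 0 = 2.
Sanity: Σ A_w = 16 = 2^4 = 16 ✓.


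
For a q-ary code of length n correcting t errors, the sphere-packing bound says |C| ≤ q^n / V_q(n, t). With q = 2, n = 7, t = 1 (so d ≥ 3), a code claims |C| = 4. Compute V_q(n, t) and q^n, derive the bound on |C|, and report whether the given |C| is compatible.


V_q(n, t) = 8, q^n = 128, Hamming bound = 16, |C| = 4 ≤ bound (satisfied).

Step 1: Compute V_q(n, t) = Σ_{j=0}^1 C(n, j) (q−1)^j.
  j = 0: C(7,0)·(1)^0 = 1·1 = 1.
  j = 1: C(7,1)·(1)^1 = 7·1 = 7.
  V_q(n, t) = 1 + 7 = 8.
Step 2: q^n = 2^7 = 128.
Step 3: Hamming bound ⌊q^n / V_q(n,t)⌋ = ⌊128/8⌋ = 16.
Step 4: Compare |C| = 4 to 16: satisfied.
The claimed |C| lies below the Hamming bound.


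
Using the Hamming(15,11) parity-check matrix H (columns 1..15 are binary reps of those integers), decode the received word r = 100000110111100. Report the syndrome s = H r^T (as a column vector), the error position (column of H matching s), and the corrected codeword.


s = (1, 1, 1, 0)^T, error position = 14, corrected codeword c = 100000110111110

Compute s = H r^T mod 2 one row at a time:
  s_1 = 1 + 0 + 1 + 1 + 1 + 1 + 0 + 0 = 5 ≡ 1 (mod 2).
  s_2 = 0 + 0 + 0 + 1 + 1 + 1 + 0 + 0 = 3 ≡ 1 (mod 2).
  s_3 = 0 + 0 + 0 + 1 + 1 + 1 + 0 + 0 = 3 ≡ 1 (mod 2).
  s_4 = 1 + 0 + 0 + 1 + 0 + 1 + 1 + 0 = 4 ≡ 0 (mod 2).
s = (1, 1, 1, 0)^T — this equals column 14 of H (binary 1110), so error is at position 14.
Correct: flip bit 14 of r = 100000110111100 to get c = 100000110111110.


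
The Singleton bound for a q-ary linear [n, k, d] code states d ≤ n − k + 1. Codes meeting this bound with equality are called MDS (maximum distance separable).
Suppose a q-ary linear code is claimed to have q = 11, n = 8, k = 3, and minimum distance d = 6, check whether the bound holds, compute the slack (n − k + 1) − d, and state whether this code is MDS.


Singleton RHS = n − k + 1 = 6, slack = 0, bound satisfied, MDS.

Singleton bound: d ≤ n − k + 1.
Here n = 8, k = 3, so n − k + 1 = 6.
Given d = 6, check d ≤ 6: YES.
Slack = (n − k + 1) − d = 0.
The code is MDS (slack = 0).
Description: the claimed parameters are [8, 3, 6]_11; such a code would be MDS (meets Singleton bound).


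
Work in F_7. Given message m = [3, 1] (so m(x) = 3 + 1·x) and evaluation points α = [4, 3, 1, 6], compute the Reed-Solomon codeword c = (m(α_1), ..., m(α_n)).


c = [0, 6, 4, 2]

Message polynomial: m(x) = 3 + 1·x (mod 7).
For each evaluation point α_i, compute m(α_i) mod 7:
  α_1 = 4: Horner steps 1 → 0, so m(4) = 0.
  α_2 = 3: Horner steps 1 → 6, so m(3) = 6.
  α_3 = 1: Horner steps 1 → 4, so m(1) = 4.
  α_4 = 6: Horner steps 1 → 2, so m(6) = 2.
Codeword c = [0, 6, 4, 2] ∈ F_7^4.


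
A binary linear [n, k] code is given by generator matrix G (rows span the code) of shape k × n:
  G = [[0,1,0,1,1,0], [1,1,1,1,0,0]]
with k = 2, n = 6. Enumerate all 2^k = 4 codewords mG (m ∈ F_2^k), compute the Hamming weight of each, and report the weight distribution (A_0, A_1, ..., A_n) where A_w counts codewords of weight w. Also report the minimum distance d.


Weight distribution: A_0 = 1, A_3 = 2, A_4 = 1. Minimum distance d = 3.

Enumerate all 2^2 = 4 messages m ∈ F_2^2.
For each, compute codeword c = mG in F_2^6, then tally its weight.
  m = 00 → c = 000000, weight = 0.
  m = 10 → c = 010110, weight = 3.
  m = 01 → c = 111100, weight = 4.
  m = 11 → c = 101010, weight = 3.
Tally weights:
  weight 0: 1 codewords.
  weight 3: 2 codewords.
  weight 4: 1 codewords.
Minimum distance d = smallest w > 0 with A_w > 0 = 3.
Sanity: Σ A_w = 4 = 2^2 = 4 ✓.


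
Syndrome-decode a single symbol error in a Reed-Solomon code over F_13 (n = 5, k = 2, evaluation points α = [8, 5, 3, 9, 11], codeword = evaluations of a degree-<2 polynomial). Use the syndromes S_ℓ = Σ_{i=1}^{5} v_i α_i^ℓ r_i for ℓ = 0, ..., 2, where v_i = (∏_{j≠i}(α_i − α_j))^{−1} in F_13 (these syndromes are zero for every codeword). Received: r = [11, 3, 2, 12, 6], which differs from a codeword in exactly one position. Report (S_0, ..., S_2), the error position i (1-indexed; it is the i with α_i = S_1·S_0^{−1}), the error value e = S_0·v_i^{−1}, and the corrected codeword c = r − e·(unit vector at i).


S = (5, 6, 2), error at position 4, error magnitude e = 7, c = [11, 3, 2, 5, 6].

Step 1: column multipliers v_i = (∏_{j≠i}(α_i − α_j))^{−1} mod 13.
  i = 1 (α = 8): (8−5)(8−3)(8−9)(8−11) = 3·5·(−1)·(−3) = 45 ≡ 6, so v_1 = 6^{−1} = 11 (mod 13).
  i = 2 (α = 5): (5−8)(5−3)(5−9)(5−11) = (−3)·2·(−4)·(−6) = −144 ≡ 12, so v_2 = 12^{−1} = 12 (mod 13).
  i = 3 (α = 3): (3−8)(3−5)(3−9)(3−11) = (−5)·(−2)·(−6)·(−8) = 480 ≡ 12, so v_3 = 12^{−1} = 12 (mod 13).
  i = 4 (α = 9): (9−8)(9−5)(9−3)(9−11) = 1·4·6·(−2) = −48 ≡ 4, so v_4 = 4^{−1} = 10 (mod 13).
  i = 5 (α = 11): (11−8)(11−5)(11−3)(11−9) = 3·6·8·2 = 288 ≡ 2, so v_5 = 2^{−1} = 7 (mod 13).
  v = [11, 12, 12, 10, 7].
Step 2: syndromes of r = [11, 3, 2, 12, 6] (all sums mod 13).
  S_0 = Σ v_i r_i = 11·11 + 12·3 + 12·2 + 10·12 + 7·6 = 343 ≡ 5.
  S_1 = Σ v_i α_i r_i = 11·8·11 + 12·5·3 + 12·3·2 + 10·9·12 + 7·11·6 = 2762 ≡ 6.
  α_i^2 mod 13 = [12, 12, 9, 3, 4].
  S_2 = Σ v_i α_i^2 r_i = 11·12·11 + 12·12·3 + 12·9·2 + 10·3·12 + 7·4·6 = 2628 ≡ 2.
  S = (5, 6, 2) ≠ 0, so r is not a codeword (an error is present).
Step 3: locate the error. For a single error e at position i, S_ℓ = v_i·e·α_i^ℓ, so α_err = S_1/S_0.
  S_0^{−1} = 5^{−1} = 8 (mod 13), so α_err = 6·8 = 48 ≡ 9 = α_4. Error position i = 4.
  Consistency check: S_2/S_1 = 2·11 = 22 ≡ 9 = α_err ✓ (single-error assumption holds).
Step 4: error magnitude e = S_0/v_4 = S_0·∏_{j≠4}(α_4 − α_j) = 5·4 = 20 ≡ 7 (mod 13).
Step 5: correct position 4: c_4 = r_4 − e = 12 − 7 ≡ 5 (mod 13). Hence c = [11, 3, 2, 5, 6].
  Check: interpolating c through the α_i gives m(x) = 7 + 7·x (degree < 2) with m(α_i) = c_i for every i, so c is indeed a codeword.


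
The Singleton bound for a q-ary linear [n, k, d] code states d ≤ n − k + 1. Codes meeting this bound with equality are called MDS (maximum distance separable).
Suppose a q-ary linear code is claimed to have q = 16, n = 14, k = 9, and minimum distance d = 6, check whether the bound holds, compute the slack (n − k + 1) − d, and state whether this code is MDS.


Singleton RHS = n − k + 1 = 6, slack = 0, bound satisfied, MDS.

Singleton bound: d ≤ n − k + 1.
Here n = 14, k = 9, so n − k + 1 = 6.
Given d = 6, check d ≤ 6: YES.
Slack = (n − k + 1) − d = 0.
The code is MDS (slack = 0).
Description: the claimed parameters are [14, 9, 6]_16; such a code would be MDS (meets Singleton bound).


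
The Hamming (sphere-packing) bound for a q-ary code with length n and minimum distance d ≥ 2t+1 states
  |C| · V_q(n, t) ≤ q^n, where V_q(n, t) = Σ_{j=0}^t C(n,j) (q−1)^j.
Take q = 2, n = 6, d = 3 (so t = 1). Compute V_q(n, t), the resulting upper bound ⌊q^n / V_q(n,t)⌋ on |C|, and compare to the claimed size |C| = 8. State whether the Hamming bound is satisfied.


V_q(n, t) = 7, q^n = 64, Hamming bound = 9, |C| = 8 ≤ bound (satisfied).

Step 1: Compute V_q(n, t) = Σ_{j=0}^1 C(n, j) (q−1)^j.
  j = 0: C(6,0)·(1)^0 = 1·1 = 1.
  j = 1: C(6,1)·(1)^1 = 6·1 = 6.
  V_q(n, t) = 1 + 6 = 7.
Step 2: q^n = 2^6 = 64.
Step 3: Hamming bound ⌊q^n / V_q(n,t)⌋ = ⌊64/7⌋ = 9.
Step 4: Compare |C| = 8 to 9: satisfied.
The claimed |C| lies below the Hamming bound.


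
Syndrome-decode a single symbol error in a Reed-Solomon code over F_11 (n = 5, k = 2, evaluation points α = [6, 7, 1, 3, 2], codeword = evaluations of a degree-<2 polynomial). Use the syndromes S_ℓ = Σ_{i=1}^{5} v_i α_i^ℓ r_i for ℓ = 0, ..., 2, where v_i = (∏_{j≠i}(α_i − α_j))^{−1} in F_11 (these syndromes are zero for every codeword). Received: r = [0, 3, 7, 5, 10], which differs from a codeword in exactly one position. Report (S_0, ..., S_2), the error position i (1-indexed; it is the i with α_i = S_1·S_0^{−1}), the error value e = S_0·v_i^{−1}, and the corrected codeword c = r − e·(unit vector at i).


S = (7, 10, 8), error at position 4, error magnitude e = 3, c = [0, 3, 7, 2, 10].

Step 1: column multipliers v_i = (∏_{j≠i}(α_i − α_j))^{−1} mod 11.
  i = 1 (α = 6): (6−7)(6−1)(6−3)(6−2) = (−1)·5·3·4 = −60 ≡ 6, so v_1 = 6^{−1} = 2 (mod 11).
  i = 2 (α = 7): (7−6)(7−1)(7−3)(7−2) = 1·6·4·5 = 120 ≡ 10, so v_2 = 10^{−1} = 10 (mod 11).
  i = 3 (α = 1): (1−6)(1−7)(1−3)(1−2) = (−5)·(−6)·(−2)·(−1) = 60 ≡ 5, so v_3 = 5^{−1} = 9 (mod 11).
  i = 4 (α = 3): (3−6)(3−7)(3−1)(3−2) = (−3)·(−4)·2·1 = 24 ≡ 2, so v_4 = 2^{−1} = 6 (mod 11).
  i = 5 (α = 2): (2−6)(2−7)(2−1)(2−3) = (−4)·(−5)·1·(−1) = −20 ≡ 2, so v_5 = 2^{−1} = 6 (mod 11).
  v = [2, 10, 9, 6, 6].
Step 2: syndromes of r = [0, 3, 7, 5, 10] (all sums mod 11).
  S_0 = Σ v_i r_i = 2·0 + 10·3 + 9·7 + 6·5 + 6·10 = 183 ≡ 7.
  S_1 = Σ v_i α_i r_i = 2·6·0 + 10·7·3 + 9·1·7 + 6·3·5 + 6·2·10 = 483 ≡ 10.
  α_i^2 mod 11 = [3, 5, 1, 9, 4].
  S_2 = Σ v_i α_i^2 r_i = 2·3·0 + 10·5·3 + 9·1·7 + 6·9·5 + 6·4·10 = 723 ≡ 8.
  S = (7, 10, 8) ≠ 0, so r is not a codeword (an error is present).
Step 3: locate the error. For a single error e at position i, S_ℓ = v_i·e·α_i^ℓ, so α_err = S_1/S_0.
  S_0^{−1} = 7^{−1} = 8 (mod 11), so α_err = 10·8 = 80 ≡ 3 = α_4. Error position i = 4.
  Consistency check: S_2/S_1 = 8·10 = 80 ≡ 3 = α_err ✓ (single-error assumption holds).
Step 4: error magnitude e = S_0/v_4 = S_0·∏_{j≠4}(α_4 − α_j) = 7·2 = 14 ≡ 3 (mod 11).
Step 5: correct position 4: c_4 = r_4 − e = 5 − 3 ≡ 2 (mod 11). Hence c = [0, 3, 7, 2, 10].
  Check: interpolating c through the α_i gives m(x) = 4 + 3·x (degree < 2) with m(α_i) = c_i for every i, so c is indeed a codeword.


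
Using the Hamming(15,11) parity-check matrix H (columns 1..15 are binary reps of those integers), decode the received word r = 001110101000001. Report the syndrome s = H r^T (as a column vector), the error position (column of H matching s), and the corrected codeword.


s = (0, 0, 1, 1)^T, error position = 3, corrected codeword c = 000110101000001

Compute s = H r^T mod 2 one row at a time:
  s_1 = 0 + 1 + 0 + 0 + 0 + 0 + 0 + 1 = 2 ≡ 0 (mod 2).
  s_2 = 1 + 1 + 0 + 1 + 0 + 0 + 0 + 1 = 4 ≡ 0 (mod 2).
  s_3 = 0 + 1 + 0 + 1 + 0 + 0 + 0 + 1 = 3 ≡ 1 (mod 2).
  s_4 = 0 + 1 + 1 + 1 + 1 + 0 + 0 + 1 = 5 ≡ 1 (mod 2).
s = (0, 0, 1, 1)^T — this equals column 3 of H (binary 0011), so error is at position 3.
Correct: flip bit 3 of r = 001110101000001 to get c = 000110101000001.


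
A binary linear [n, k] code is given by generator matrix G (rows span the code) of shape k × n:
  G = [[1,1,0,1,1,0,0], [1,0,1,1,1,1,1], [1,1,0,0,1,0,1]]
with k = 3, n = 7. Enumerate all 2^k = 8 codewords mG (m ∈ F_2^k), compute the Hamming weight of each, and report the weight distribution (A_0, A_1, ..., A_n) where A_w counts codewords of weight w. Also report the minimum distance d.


Weight distribution: A_0 = 1, A_2 = 1, A_4 = 5, A_6 = 1. Minimum distance d = 2.

Enumerate all 2^3 = 8 messages m ∈ F_2^3.
For each, compute codeword c = mG in F_2^7, then tally its weight.
  m = 000 → c = 0000000, weight = 0.
  m = 100 → c = 1101100, weight = 4.
  m = 010 → c = 1011111, weight = 6.
  m = 110 → c = 0110011, weight = 4.
  m = 001 → c = 1100101, weight = 4.
  m = 101 → c = 0001001, weight = 2.
  m = 011 → c = 0111010, weight = 4.
  m = 111 → c = 1010110, weight = 4.
Tally weights:
  weight 0: 1 codewords.
  weight 2: 1 codewords.
  weight 4: 5 codewords.
  weight 6: 1 codewords.
Minimum distance d = smallest w > 0 with A_w > 0 = 2.
Sanity: Σ A_w = 8 = 2^3 = 8 ✓.


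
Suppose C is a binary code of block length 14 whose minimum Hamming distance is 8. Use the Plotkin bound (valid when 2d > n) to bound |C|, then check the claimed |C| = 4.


Plotkin bound M ≤ 8; given |C| = 4 ≤ bound (satisfied).

Check applicability: 2d = 16, n = 14.
2d − n = 2 > 0, so Plotkin applies.
Compute d/(2d−n) = 8/2 ≈ 4.0000.
⌊d/(2d−n)⌋ = 4.
Plotkin bound: M ≤ 2·4 = 8.
Given |C| = 4, check: satisfied.
This |C| is below the Plotkin bound.


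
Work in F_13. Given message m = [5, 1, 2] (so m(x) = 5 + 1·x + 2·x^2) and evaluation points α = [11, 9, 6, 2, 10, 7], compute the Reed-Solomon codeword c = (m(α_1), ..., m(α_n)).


c = [11, 7, 5, 2, 7, 6]

Message polynomial: m(x) = 5 + 1·x + 2·x^2 (mod 13).
For each evaluation point α_i, compute m(α_i) mod 13:
  α_1 = 11: Horner steps 2 → 10 → 11, so m(11) = 11.
  α_2 = 9: Horner steps 2 → 6 → 7, so m(9) = 7.
  α_3 = 6: Horner steps 2 → 0 → 5, so m(6) = 5.
  α_4 = 2: Horner steps 2 → 5 → 2, so m(2) = 2.
  α_5 = 10: Horner steps 2 → 8 → 7, so m(10) = 7.
  α_6 = 7: Horner steps 2 → 2 → 6, so m(7) = 6.
Codeword c = [11, 7, 5, 2, 7, 6] ∈ F_13^6.


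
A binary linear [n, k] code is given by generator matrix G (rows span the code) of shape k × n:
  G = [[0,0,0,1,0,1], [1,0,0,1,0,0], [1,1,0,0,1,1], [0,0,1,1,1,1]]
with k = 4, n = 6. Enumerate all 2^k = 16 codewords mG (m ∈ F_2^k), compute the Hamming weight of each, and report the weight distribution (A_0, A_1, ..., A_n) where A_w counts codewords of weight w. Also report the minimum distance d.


Weight distribution: A_0 = 1, A_2 = 6, A_4 = 9. Minimum distance d = 2.

Enumerate all 2^4 = 16 messages m ∈ F_2^4.
For each, compute codeword c = mG in F_2^6, then tally its weight.
  m = 0000 → c = 000000, weight = 0.
  m = 1000 → c = 000101, weight = 2.
  m = 0100 → c = 100100, weight = 2.
  m = 1100 → c = 100001, weight = 2.
  m = 0010 → c = 110011, weight = 4.
  m = 1010 → c = 110110, weight = 4.
  m = 0110 → c = 010111, weight = 4.
  m = 1110 → c = 010010, weight = 2.
  m = 0001 → c = 001111, weight = 4.
  m = 1001 → c = 001010, weight = 2.
  m = 0101 → c = 101011, weight = 4.
  m = 1101 → c = 101110, weight = 4.
  m = 0011 → c = 111100, weight = 4.
  m = 1011 → c = 111001, weight = 4.
  m = 0111 → c = 011000, weight = 2.
  m = 1111 → c = 011101, weight = 4.
Tally weights:
  weight 0: 1 codewords.
  weight 2: 6 codewords.
  weight 4: 9 codewords.
Minimum distance d = smallest w > 0 with A_w > 0 = 2.
Sanity: Σ A_w = 16 = 2^4 = 16 ✓.


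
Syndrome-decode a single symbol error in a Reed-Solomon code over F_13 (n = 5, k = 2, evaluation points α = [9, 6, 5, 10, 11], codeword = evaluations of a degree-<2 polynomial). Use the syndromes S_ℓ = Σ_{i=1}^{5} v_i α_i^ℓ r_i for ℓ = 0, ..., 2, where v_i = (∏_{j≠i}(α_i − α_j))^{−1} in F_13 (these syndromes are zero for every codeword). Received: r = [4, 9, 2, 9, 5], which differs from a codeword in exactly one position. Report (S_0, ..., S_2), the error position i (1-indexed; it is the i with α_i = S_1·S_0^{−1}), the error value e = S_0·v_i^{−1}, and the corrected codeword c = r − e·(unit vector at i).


S = (4, 1, 10), error at position 4, error magnitude e = 11, c = [4, 9, 2, 11, 5].

Step 1: column multipliers v_i = (∏_{j≠i}(α_i − α_j))^{−1} mod 13.
  i = 1 (α = 9): (9−6)(9−5)(9−10)(9−11) = 3·4·(−1)·(−2) = 24 ≡ 11, so v_1 = 11^{−1} = 6 (mod 13).
  i = 2 (α = 6): (6−9)(6−5)(6−10)(6−11) = (−3)·1·(−4)·(−5) = −60 ≡ 5, so v_2 = 5^{−1} = 8 (mod 13).
  i = 3 (α = 5): (5−9)(5−6)(5−10)(5−11) = (−4)·(−1)·(−5)·(−6) = 120 ≡ 3, so v_3 = 3^{−1} = 9 (mod 13).
  i = 4 (α = 10): (10−9)(10−6)(10−5)(10−11) = 1·4·5·(−1) = −20 ≡ 6, so v_4 = 6^{−1} = 11 (mod 13).
  i = 5 (α = 11): (11−9)(11−6)(11−5)(11−10) = 2·5·6·1 = 60 ≡ 8, so v_5 = 8^{−1} = 5 (mod 13).
  v = [6, 8, 9, 11, 5].
Step 2: syndromes of r = [4, 9, 2, 9, 5] (all sums mod 13).
  S_0 = Σ v_i r_i = 6·4 + 8·9 + 9·2 + 11·9 + 5·5 = 238 ≡ 4.
  S_1 = Σ v_i α_i r_i = 6·9·4 + 8·6·9 + 9·5·2 + 11·10·9 + 5·11·5 = 2003 ≡ 1.
  α_i^2 mod 13 = [3, 10, 12, 9, 4].
  S_2 = Σ v_i α_i^2 r_i = 6·3·4 + 8·10·9 + 9·12·2 + 11·9·9 + 5·4·5 = 1999 ≡ 10.
  S = (4, 1, 10) ≠ 0, so r is not a codeword (an error is present).
Step 3: locate the error. For a single error e at position i, S_ℓ = v_i·e·α_i^ℓ, so α_err = S_1/S_0.
  S_0^{−1} = 4^{−1} = 10 (mod 13), so α_err = 1·10 = 10 ≡ 10 = α_4. Error position i = 4.
  Consistency check: S_2/S_1 = 10·1 = 10 ≡ 10 = α_err ✓ (single-error assumption holds).
Step 4: error magnitude e = S_0/v_4 = S_0·∏_{j≠4}(α_4 − α_j) = 4·6 = 24 ≡ 11 (mod 13).
Step 5: correct position 4: c_4 = r_4 − e = 9 − 11 ≡ 11 (mod 13). Hence c = [4, 9, 2, 11, 5].
  Check: interpolating c through the α_i gives m(x) = 6 + 7·x (degree < 2) with m(α_i) = c_i for every i, so c is indeed a codeword.


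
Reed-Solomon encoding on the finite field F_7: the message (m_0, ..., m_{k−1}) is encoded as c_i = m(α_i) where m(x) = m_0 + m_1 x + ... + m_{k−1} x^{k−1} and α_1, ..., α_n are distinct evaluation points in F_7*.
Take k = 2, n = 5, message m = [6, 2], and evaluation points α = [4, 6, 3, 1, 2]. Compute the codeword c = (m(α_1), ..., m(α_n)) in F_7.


c = [0, 4, 5, 1, 3]

Message polynomial: m(x) = 6 + 2·x (mod 7).
For each evaluation point α_i, compute m(α_i) mod 7:
  α_1 = 4: Horner steps 2 → 0, so m(4) = 0.
  α_2 = 6: Horner steps 2 → 4, so m(6) = 4.
  α_3 = 3: Horner steps 2 → 5, so m(3) = 5.
  α_4 = 1: Horner steps 2 → 1, so m(1) = 1.
  α_5 = 2: Horner steps 2 → 3, so m(2) = 3.
Codeword c = [0, 4, 5, 1, 3] ∈ F_7^5.


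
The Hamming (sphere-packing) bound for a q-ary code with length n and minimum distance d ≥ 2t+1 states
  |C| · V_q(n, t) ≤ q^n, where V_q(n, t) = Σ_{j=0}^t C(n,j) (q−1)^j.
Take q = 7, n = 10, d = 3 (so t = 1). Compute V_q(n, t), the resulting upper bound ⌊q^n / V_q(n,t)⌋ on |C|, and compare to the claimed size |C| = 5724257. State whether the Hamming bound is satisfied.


V_q(n, t) = 61, q^n = 282475249, Hamming bound = 4630741, |C| = 5724257 > bound (violated).

Step 1: Compute V_q(n, t) = Σ_{j=0}^1 C(n, j) (q−1)^j.
  j = 0: C(10,0)·(6)^0 = 1·1 = 1.
  j = 1: C(10,1)·(6)^1 = 10·6 = 60.
  V_q(n, t) = 1 + 60 = 61.
Step 2: q^n = 7^10 = 282475249.
Step 3: Hamming bound ⌊q^n / V_q(n,t)⌋ = ⌊282475249/61⌋ = 4630741.
Step 4: Compare |C| = 5724257 to 4630741: violated.
The claimed |C| lies above the Hamming bound, so no 7-ary code of length 10 with d ≥ 3 can have 5724257 codewords.


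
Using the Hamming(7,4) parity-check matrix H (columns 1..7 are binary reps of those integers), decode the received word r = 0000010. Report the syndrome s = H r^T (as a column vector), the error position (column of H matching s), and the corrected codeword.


s = (1, 1, 0)^T, error position = 6, corrected codeword c = 0000000

Compute s = H r^T mod 2 one row at a time:
  s_1 = 0 + 0 + 1 + 0 = 1 ≡ 1 (mod 2).
  s_2 = 0 + 0 + 1 + 0 = 1 ≡ 1 (mod 2).
  s_3 = 0 + 0 + 0 + 0 = 0 ≡ 0 (mod 2).
s = (1, 1, 0)^T — this equals column 6 of H (binary 110), so error is at position 6.
Correct: flip bit 6 of r = 0000010 to get c = 0000000.


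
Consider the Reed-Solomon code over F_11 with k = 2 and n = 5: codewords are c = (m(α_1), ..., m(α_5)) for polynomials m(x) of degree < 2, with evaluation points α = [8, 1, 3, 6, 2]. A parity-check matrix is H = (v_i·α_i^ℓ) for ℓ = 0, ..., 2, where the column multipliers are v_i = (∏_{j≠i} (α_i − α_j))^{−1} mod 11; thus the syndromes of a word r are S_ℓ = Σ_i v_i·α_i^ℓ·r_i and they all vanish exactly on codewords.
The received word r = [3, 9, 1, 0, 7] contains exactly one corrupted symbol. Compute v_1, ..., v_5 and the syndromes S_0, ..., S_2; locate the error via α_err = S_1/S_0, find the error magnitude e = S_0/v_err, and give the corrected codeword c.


S = (10, 9, 7), error at position 5, error magnitude e = 2, c = [3, 9, 1, 0, 5].

Step 1: column multipliers v_i = (∏_{j≠i}(α_i − α_j))^{−1} mod 11.
  i = 1 (α = 8): (8−1)(8−3)(8−6)(8−2) = 7·5·2·6 = 420 ≡ 2, so v_1 = 2^{−1} = 6 (mod 11).
  i = 2 (α = 1): (1−8)(1−3)(1−6)(1−2) = (−7)·(−2)·(−5)·(−1) = 70 ≡ 4, so v_2 = 4^{−1} = 3 (mod 11).
  i = 3 (α = 3): (3−8)(3−1)(3−6)(3−2) = (−5)·2·(−3)·1 = 30 ≡ 8, so v_3 = 8^{−1} = 7 (mod 11).
  i = 4 (α = 6): (6−8)(6−1)(6−3)(6−2) = (−2)·5·3·4 = −120 ≡ 1, so v_4 = 1^{−1} = 1 (mod 11).
  i = 5 (α = 2): (2−8)(2−1)(2−3)(2−6) = (−6)·1·(−1)·(−4) = −24 ≡ 9, so v_5 = 9^{−1} = 5 (mod 11).
  v = [6, 3, 7, 1, 5].
Step 2: syndromes of r = [3, 9, 1, 0, 7] (all sums mod 11).
  S_0 = Σ v_i r_i = 6·3 + 3·9 + 7·1 + 1·0 + 5·7 = 87 ≡ 10.
  S_1 = Σ v_i α_i r_i = 6·8·3 + 3·1·9 + 7·3·1 + 1·6·0 + 5·2·7 = 262 ≡ 9.
  α_i^2 mod 11 = [9, 1, 9, 3, 4].
  S_2 = Σ v_i α_i^2 r_i = 6·9·3 + 3·1·9 + 7·9·1 + 1·3·0 + 5·4·7 = 392 ≡ 7.
  S = (10, 9, 7) ≠ 0, so r is not a codeword (an error is present).
Step 3: locate the error. For a single error e at position i, S_ℓ = v_i·e·α_i^ℓ, so α_err = S_1/S_0.
  S_0^{−1} = 10^{−1} = 10 (mod 11), so α_err = 9·10 = 90 ≡ 2 = α_5. Error position i = 5.
  Consistency check: S_2/S_1 = 7·5 = 35 ≡ 2 = α_err ✓ (single-error assumption holds).
Step 4: error magnitude e = S_0/v_5 = S_0·∏_{j≠5}(α_5 − α_j) = 10·9 = 90 ≡ 2 (mod 11).
Step 5: correct position 5: c_5 = r_5 − e = 7 − 2 ≡ 5 (mod 11). Hence c = [3, 9, 1, 0, 5].
  Check: interpolating c through the α_i gives m(x) = 2 + 7·x (degree < 2) with m(α_i) = c_i for every i, so c is indeed a codeword.


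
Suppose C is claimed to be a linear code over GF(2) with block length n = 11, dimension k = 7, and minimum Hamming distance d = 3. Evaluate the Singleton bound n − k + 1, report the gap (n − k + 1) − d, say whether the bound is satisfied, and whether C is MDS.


Singleton RHS = n − k + 1 = 5, slack = 2, bound satisfied, not MDS.

Singleton bound: d ≤ n − k + 1.
Here n = 11, k = 7, so n − k + 1 = 5.
Given d = 3, check d ≤ 5: YES.
Slack = (n − k + 1) − d = 2.
The code is NOT MDS (slack = 2 > 0).
Description: the claimed parameters are [11, 7, 3]_2; such a code would be non-MDS.


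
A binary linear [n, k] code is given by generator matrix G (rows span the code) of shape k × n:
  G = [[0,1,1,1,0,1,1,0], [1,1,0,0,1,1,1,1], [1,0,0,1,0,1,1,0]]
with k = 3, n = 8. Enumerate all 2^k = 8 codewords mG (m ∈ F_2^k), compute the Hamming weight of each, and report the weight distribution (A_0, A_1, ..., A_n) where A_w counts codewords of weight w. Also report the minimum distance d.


Weight distribution: A_0 = 1, A_3 = 1, A_4 = 2, A_5 = 3, A_6 = 1. Minimum distance d = 3.

Enumerate all 2^3 = 8 messages m ∈ F_2^3.
For each, compute codeword c = mG in F_2^8, then tally its weight.
  m = 000 → c = 00000000, weight = 0.
  m = 100 → c = 01110110, weight = 5.
  m = 010 → c = 11001111, weight = 6.
  m = 110 → c = 10111001, weight = 5.
  m = 001 → c = 10010110, weight = 4.
  m = 101 → c = 11100000, weight = 3.
  m = 011 → c = 01011001, weight = 4.
  m = 111 → c = 00101111, weight = 5.
Tally weights:
  weight 0: 1 codewords.
  weight 3: 1 codewords.
  weight 4: 2 codewords.
  weight 5: 3 codewords.
  weight 6: 1 codewords.
Minimum distance d = smallest w > 0 with A_w > 0 = 3.
Sanity: Σ A_w = 8 = 2^3 = 8 ✓.


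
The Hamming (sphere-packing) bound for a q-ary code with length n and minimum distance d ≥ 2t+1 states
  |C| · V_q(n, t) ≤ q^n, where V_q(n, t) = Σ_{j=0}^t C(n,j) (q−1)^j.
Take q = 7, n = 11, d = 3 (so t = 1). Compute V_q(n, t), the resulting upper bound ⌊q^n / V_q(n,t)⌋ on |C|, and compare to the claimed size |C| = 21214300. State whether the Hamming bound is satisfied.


V_q(n, t) = 67, q^n = 1977326743, Hamming bound = 29512339, |C| = 21214300 ≤ bound (satisfied).

Step 1: Compute V_q(n, t) = Σ_{j=0}^1 C(n, j) (q−1)^j.
  j = 0: C(11,0)·(6)^0 = 1·1 = 1.
  j = 1: C(11,1)·(6)^1 = 11·6 = 66.
  V_q(n, t) = 1 + 66 = 67.
Step 2: q^n = 7^11 = 1977326743.
Step 3: Hamming bound ⌊q^n / V_q(n,t)⌋ = ⌊1977326743/67⌋ = 29512339.
Step 4: Compare |C| = 21214300 to 29512339: satisfied.
The claimed |C| lies below the Hamming bound.


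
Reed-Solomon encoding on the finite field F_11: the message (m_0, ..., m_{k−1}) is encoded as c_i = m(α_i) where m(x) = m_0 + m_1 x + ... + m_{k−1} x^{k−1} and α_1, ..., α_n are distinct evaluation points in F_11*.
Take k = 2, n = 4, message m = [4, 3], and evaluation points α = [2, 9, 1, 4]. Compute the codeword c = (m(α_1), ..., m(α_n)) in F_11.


c = [10, 9, 7, 5]

Message polynomial: m(x) = 4 + 3·x (mod 11).
For each evaluation point α_i, compute m(α_i) mod 11:
  α_1 = 2: Horner steps 3 → 10, so m(2) = 10.
  α_2 = 9: Horner steps 3 → 9, so m(9) = 9.
  α_3 = 1: Horner steps 3 → 7, so m(1) = 7.
  α_4 = 4: Horner steps 3 → 5, so m(4) = 5.
Codeword c = [10, 9, 7, 5] ∈ F_11^4.


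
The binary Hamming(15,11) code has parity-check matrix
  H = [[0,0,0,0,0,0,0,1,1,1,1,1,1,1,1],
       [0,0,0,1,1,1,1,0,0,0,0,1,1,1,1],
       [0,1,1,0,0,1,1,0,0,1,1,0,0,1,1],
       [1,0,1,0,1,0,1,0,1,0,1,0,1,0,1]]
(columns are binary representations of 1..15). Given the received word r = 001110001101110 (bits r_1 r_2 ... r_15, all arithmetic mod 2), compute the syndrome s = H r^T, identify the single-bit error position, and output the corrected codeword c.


s = (1, 1, 1, 0)^T, error position = 14, corrected codeword c = 001110001101100

Compute s = H r^T mod 2 one row at a time:
  s_1 = 0 + 1 + 1 + 0 + 1 + 1 + 1 + 0 = 5 ≡ 1 (mod 2).
  s_2 = 1 + 1 + 0 + 0 + 1 + 1 + 1 + 0 = 5 ≡ 1 (mod 2).
  s_3 = 0 + 1 + 0 + 0 + 1 + 0 + 1 + 0 = 3 ≡ 1 (mod 2).
  s_4 = 0 + 1 + 1 + 0 + 1 + 0 + 1 + 0 = 4 ≡ 0 (mod 2).
s = (1, 1, 1, 0)^T — this equals column 14 of H (binary 1110), so error is at position 14.
Correct: flip bit 14 of r = 001110001101110 to get c = 001110001101100.


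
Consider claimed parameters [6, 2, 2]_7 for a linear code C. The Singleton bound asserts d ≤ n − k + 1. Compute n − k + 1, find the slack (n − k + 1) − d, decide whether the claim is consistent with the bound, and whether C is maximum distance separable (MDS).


Singleton RHS = n − k + 1 = 5, slack = 3, bound satisfied, not MDS.

Singleton bound: d ≤ n − k + 1.
Here n = 6, k = 2, so n − k + 1 = 5.
Given d = 2, check d ≤ 5: YES.
Slack = (n − k + 1) − d = 3.
The code is NOT MDS (slack = 3 > 0).
Description: the claimed parameters are [6, 2, 2]_7; such a code would be non-MDS.


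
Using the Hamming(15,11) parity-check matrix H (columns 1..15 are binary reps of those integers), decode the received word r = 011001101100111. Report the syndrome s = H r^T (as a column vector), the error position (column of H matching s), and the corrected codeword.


s = (1, 1, 1, 1)^T, error position = 15, corrected codeword c = 011001101100110

Compute s = H r^T mod 2 one row at a time:
  s_1 = 0 + 1 + 1 + 0 + 0 + 1 + 1 + 1 = 5 ≡ 1 (mod 2).
  s_2 = 0 + 0 + 1 + 1 + 0 + 1 + 1 + 1 = 5 ≡ 1 (mod 2).
  s_3 = 1 + 1 + 1 + 1 + 1 + 0 + 1 + 1 = 7 ≡ 1 (mod 2).
  s_4 = 0 + 1 + 0 + 1 + 1 + 0 + 1 + 1 = 5 ≡ 1 (mod 2).
s = (1, 1, 1, 1)^T — this equals column 15 of H (binary 1111), so error is at position 15.
Correct: flip bit 15 of r = 011001101100111 to get c = 011001101100110.


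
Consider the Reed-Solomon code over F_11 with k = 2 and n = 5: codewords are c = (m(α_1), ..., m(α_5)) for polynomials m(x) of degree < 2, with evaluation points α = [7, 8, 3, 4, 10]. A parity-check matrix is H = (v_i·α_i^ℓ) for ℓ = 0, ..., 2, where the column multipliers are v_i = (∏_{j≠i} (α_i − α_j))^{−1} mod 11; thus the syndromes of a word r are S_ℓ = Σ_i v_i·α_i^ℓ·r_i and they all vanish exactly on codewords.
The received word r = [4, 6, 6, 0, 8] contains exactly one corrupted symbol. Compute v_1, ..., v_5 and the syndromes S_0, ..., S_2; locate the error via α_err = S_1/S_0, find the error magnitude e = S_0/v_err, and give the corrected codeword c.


S = (2, 5, 7), error at position 2, error magnitude e = 8, c = [4, 9, 6, 0, 8].

Step 1: column multipliers v_i = (∏_{j≠i}(α_i − α_j))^{−1} mod 11.
  i = 1 (α = 7): (7−8)(7−3)(7−4)(7−10) = (−1)·4·3·(−3) = 36 ≡ 3, so v_1 = 3^{−1} = 4 (mod 11).
  i = 2 (α = 8): (8−7)(8−3)(8−4)(8−10) = 1·5·4·(−2) = −40 ≡ 4, so v_2 = 4^{−1} = 3 (mod 11).
  i = 3 (α = 3): (3−7)(3−8)(3−4)(3−10) = (−4)·(−5)·(−1)·(−7) = 140 ≡ 8, so v_3 = 8^{−1} = 7 (mod 11).
  i = 4 (α = 4): (4−7)(4−8)(4−3)(4−10) = (−3)·(−4)·1·(−6) = −72 ≡ 5, so v_4 = 5^{−1} = 9 (mod 11).
  i = 5 (α = 10): (10−7)(10−8)(10−3)(10−4) = 3·2·7·6 = 252 ≡ 10, so v_5 = 10^{−1} = 10 (mod 11).
  v = [4, 3, 7, 9, 10].
Step 2: syndromes of r = [4, 6, 6, 0, 8] (all sums mod 11).
  S_0 = Σ v_i r_i = 4·4 + 3·6 + 7·6 + 9·0 + 10·8 = 156 ≡ 2.
  S_1 = Σ v_i α_i r_i = 4·7·4 + 3·8·6 + 7·3·6 + 9·4·0 + 10·10·8 = 1182 ≡ 5.
  α_i^2 mod 11 = [5, 9, 9, 5, 1].
  S_2 = Σ v_i α_i^2 r_i = 4·5·4 + 3·9·6 + 7·9·6 + 9·5·0 + 10·1·8 = 700 ≡ 7.
  S = (2, 5, 7) ≠ 0, so r is not a codeword (an error is present).
Step 3: locate the error. For a single error e at position i, S_ℓ = v_i·e·α_i^ℓ, so α_err = S_1/S_0.
  S_0^{−1} = 2^{−1} = 6 (mod 11), so α_err = 5·6 = 30 ≡ 8 = α_2. Error position i = 2.
  Consistency check: S_2/S_1 = 7·9 = 63 ≡ 8 = α_err ✓ (single-error assumption holds).
Step 4: error magnitude e = S_0/v_2 = S_0·∏_{j≠2}(α_2 − α_j) = 2·4 = 8 ≡ 8 (mod 11).
Step 5: correct position 2: c_2 = r_2 − e = 6 − 8 ≡ 9 (mod 11). Hence c = [4, 9, 6, 0, 8].
  Check: interpolating c through the α_i gives m(x) = 2 + 5·x (degree < 2) with m(α_i) = c_i for every i, so c is indeed a codeword.


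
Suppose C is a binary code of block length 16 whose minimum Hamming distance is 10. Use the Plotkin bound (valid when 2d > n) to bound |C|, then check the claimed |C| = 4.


Plotkin bound M ≤ 4; given |C| = 4 ≤ bound (satisfied).

Check applicability: 2d = 20, n = 16.
2d − n = 4 > 0, so Plotkin applies.
Compute d/(2d−n) = 10/4 ≈ 2.5000.
⌊d/(2d−n)⌋ = 2.
Plotkin bound: M ≤ 2·2 = 4.
Given |C| = 4, check: satisfied.
This |C| is at the Plotkin bound.


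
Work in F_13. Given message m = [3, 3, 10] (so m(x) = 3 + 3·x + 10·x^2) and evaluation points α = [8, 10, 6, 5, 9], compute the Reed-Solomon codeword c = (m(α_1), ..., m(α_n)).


c = [4, 6, 4, 8, 8]

Message polynomial: m(x) = 3 + 3·x + 10·x^2 (mod 13).
For each evaluation point α_i, compute m(α_i) mod 13:
  α_1 = 8: Horner steps 10 → 5 → 4, so m(8) = 4.
  α_2 = 10: Horner steps 10 → 12 → 6, so m(10) = 6.
  α_3 = 6: Horner steps 10 → 11 → 4, so m(6) = 4.
  α_4 = 5: Horner steps 10 → 1 → 8, so m(5) = 8.
  α_5 = 9: Horner steps 10 → 2 → 8, so m(9) = 8.
Codeword c = [4, 6, 4, 8, 8] ∈ F_13^5.


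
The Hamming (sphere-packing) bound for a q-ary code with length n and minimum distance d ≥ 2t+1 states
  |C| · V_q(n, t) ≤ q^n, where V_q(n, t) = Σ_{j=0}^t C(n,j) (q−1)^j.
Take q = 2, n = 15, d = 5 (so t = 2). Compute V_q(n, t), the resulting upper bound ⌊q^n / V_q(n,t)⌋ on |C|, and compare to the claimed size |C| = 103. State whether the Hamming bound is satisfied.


V_q(n, t) = 121, q^n = 32768, Hamming bound = 270, |C| = 103 ≤ bound (satisfied).

Step 1: Compute V_q(n, t) = Σ_{j=0}^2 C(n, j) (q−1)^j.
  j = 0: C(15,0)·(1)^0 = 1·1 = 1.
  j = 1: C(15,1)·(1)^1 = 15·1 = 15.
  j = 2: C(15,2)·(1)^2 = 105·1 = 105.
  V_q(n, t) = 1 + 15 + 105 = 121.
Step 2: q^n = 2^15 = 32768.
Step 3: Hamming bound ⌊q^n / V_q(n,t)⌋ = ⌊32768/121⌋ = 270.
Step 4: Compare |C| = 103 to 270: satisfied.
The claimed |C| lies below the Hamming bound.


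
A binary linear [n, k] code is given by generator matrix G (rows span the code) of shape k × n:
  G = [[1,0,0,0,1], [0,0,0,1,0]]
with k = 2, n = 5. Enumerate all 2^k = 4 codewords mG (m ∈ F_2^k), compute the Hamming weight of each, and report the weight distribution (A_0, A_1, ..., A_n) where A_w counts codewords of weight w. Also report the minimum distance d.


Weight distribution: A_0 = 1, A_1 = 1, A_2 = 1, A_3 = 1. Minimum distance d = 1.

Enumerate all 2^2 = 4 messages m ∈ F_2^2.
For each, compute codeword c = mG in F_2^5, then tally its weight.
  m = 00 → c = 00000, weight = 0.
  m = 10 → c = 10001, weight = 2.
  m = 01 → c = 00010, weight = 1.
  m = 11 → c = 10011, weight = 3.
Tally weights:
  weight 0: 1 codewords.
  weight 1: 1 codewords.
  weight 2: 1 codewords.
  weight 3: 1 codewords.
Minimum distance d = smallest w > 0 with A_w > 0 = 1.
Sanity: Σ A_w = 4 = 2^2 = 4 ✓.


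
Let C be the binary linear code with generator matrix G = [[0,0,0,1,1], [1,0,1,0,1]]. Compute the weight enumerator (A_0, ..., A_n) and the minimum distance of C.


Weight distribution: A_0 = 1, A_2 = 1, A_3 = 2. Minimum distance d = 2.

Enumerate all 2^2 = 4 messages m ∈ F_2^2.
For each, compute codeword c = mG in F_2^5, then tally its weight.
  m = 00 → c = 00000, weight = 0.
  m = 10 → c = 00011, weight = 2.
  m = 01 → c = 10101, weight = 3.
  m = 11 → c = 10110, weight = 3.
Tally weights:
  weight 0: 1 codewords.
  weight 2: 1 codewords.
  weight 3: 2 codewords.
Minimum distance d = smallest w > 0 with A_w > 0 = 2.
Sanity: Σ A_w = 4 = 2^2 = 4 ✓.


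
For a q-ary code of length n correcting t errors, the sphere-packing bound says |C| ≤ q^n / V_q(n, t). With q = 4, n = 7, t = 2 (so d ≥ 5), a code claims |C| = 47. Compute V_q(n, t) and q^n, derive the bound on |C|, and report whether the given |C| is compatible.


V_q(n, t) = 211, q^n = 16384, Hamming bound = 77, |C| = 47 ≤ bound (satisfied).

Step 1: Compute V_q(n, t) = Σ_{j=0}^2 C(n, j) (q−1)^j.
  j = 0: C(7,0)·(3)^0 = 1·1 = 1.
  j = 1: C(7,1)·(3)^1 = 7·3 = 21.
  j = 2: C(7,2)·(3)^2 = 21·9 = 189.
  V_q(n, t) = 1 + 21 + 189 = 211.
Step 2: q^n = 4^7 = 16384.
Step 3: Hamming bound ⌊q^n / V_q(n,t)⌋ = ⌊16384/211⌋ = 77.
Step 4: Compare |C| = 47 to 77: satisfied.
The claimed |C| lies below the Hamming bound.


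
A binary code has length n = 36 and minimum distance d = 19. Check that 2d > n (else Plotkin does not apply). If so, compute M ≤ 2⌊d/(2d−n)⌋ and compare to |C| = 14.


Plotkin bound M ≤ 18; given |C| = 14 ≤ bound (satisfied).

Check applicability: 2d = 38, n = 36.
2d − n = 2 > 0, so Plotkin applies.
Compute d/(2d−n) = 19/2 ≈ 9.5000.
⌊d/(2d−n)⌋ = 9.
Plotkin bound: M ≤ 2·9 = 18.
Given |C| = 14, check: satisfied.
This |C| is below the Plotkin bound.


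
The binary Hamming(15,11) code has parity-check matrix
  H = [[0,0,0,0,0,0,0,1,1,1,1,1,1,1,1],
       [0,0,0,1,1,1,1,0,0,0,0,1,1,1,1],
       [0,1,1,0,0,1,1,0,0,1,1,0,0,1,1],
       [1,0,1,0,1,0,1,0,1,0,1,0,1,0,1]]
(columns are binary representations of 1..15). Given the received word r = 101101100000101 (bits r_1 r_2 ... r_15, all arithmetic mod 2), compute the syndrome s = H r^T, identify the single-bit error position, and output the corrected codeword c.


s = (0, 1, 0, 1)^T, error position = 5, corrected codeword c = 101111100000101

Compute s = H r^T mod 2 one row at a time:
  s_1 = 0 + 0 + 0 + 0 + 0 + 1 + 0 + 1 = 2 ≡ 0 (mod 2).
  s_2 = 1 + 0 + 1 + 1 + 0 + 1 + 0 + 1 = 5 ≡ 1 (mod 2).
  s_3 = 0 + 1 + 1 + 1 + 0 + 0 + 0 + 1 = 4 ≡ 0 (mod 2).
  s_4 = 1 + 1 + 0 + 1 + 0 + 0 + 1 + 1 = 5 ≡ 1 (mod 2).
s = (0, 1, 0, 1)^T — this equals column 5 of H (binary 0101), so error is at position 5.
Correct: flip bit 5 of r = 101101100000101 to get c = 101111100000101.


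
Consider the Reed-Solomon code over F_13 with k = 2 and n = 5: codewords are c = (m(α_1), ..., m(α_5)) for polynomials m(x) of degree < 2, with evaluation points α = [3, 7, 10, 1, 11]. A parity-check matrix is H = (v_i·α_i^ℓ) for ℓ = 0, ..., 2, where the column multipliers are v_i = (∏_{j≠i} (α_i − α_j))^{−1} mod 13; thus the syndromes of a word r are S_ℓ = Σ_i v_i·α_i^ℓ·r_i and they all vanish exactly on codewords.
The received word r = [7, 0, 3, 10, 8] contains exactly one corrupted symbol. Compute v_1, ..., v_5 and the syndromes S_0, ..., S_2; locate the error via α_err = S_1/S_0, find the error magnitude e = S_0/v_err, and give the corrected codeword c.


S = (6, 3, 8), error at position 2, error magnitude e = 12, c = [7, 1, 3, 10, 8].

Step 1: column multipliers v_i = (∏_{j≠i}(α_i − α_j))^{−1} mod 13.
  i = 1 (α = 3): (3−7)(3−10)(3−1)(3−11) = (−4)·(−7)·2·(−8) = −448 ≡ 7, so v_1 = 7^{−1} = 2 (mod 13).
  i = 2 (α = 7): (7−3)(7−10)(7−1)(7−11) = 4·(−3)·6·(−4) = 288 ≡ 2, so v_2 = 2^{−1} = 7 (mod 13).
  i = 3 (α = 10): (10−3)(10−7)(10−1)(10−11) = 7·3·9·(−1) = −189 ≡ 6, so v_3 = 6^{−1} = 11 (mod 13).
  i = 4 (α = 1): (1−3)(1−7)(1−10)(1−11) = (−2)·(−6)·(−9)·(−10) = 1080 ≡ 1, so v_4 = 1^{−1} = 1 (mod 13).
  i = 5 (α = 11): (11−3)(11−7)(11−10)(11−1) = 8·4·1·10 = 320 ≡ 8, so v_5 = 8^{−1} = 5 (mod 13).
  v = [2, 7, 11, 1, 5].
Step 2: syndromes of r = [7, 0, 3, 10, 8] (all sums mod 13).
  S_0 = Σ v_i r_i = 2·7 + 7·0 + 11·3 + 1·10 + 5·8 = 97 ≡ 6.
  S_1 = Σ v_i α_i r_i = 2·3·7 + 7·7·0 + 11·10·3 + 1·1·10 + 5·11·8 = 822 ≡ 3.
  α_i^2 mod 13 = [9, 10, 9, 1, 4].
  S_2 = Σ v_i α_i^2 r_i = 2·9·7 + 7·10·0 + 11·9·3 + 1·1·10 + 5·4·8 = 593 ≡ 8.
  S = (6, 3, 8) ≠ 0, so r is not a codeword (an error is present).
Step 3: locate the error. For a single error e at position i, S_ℓ = v_i·e·α_i^ℓ, so α_err = S_1/S_0.
  S_0^{−1} = 6^{−1} = 11 (mod 13), so α_err = 3·11 = 33 ≡ 7 = α_2. Error position i = 2.
  Consistency check: S_2/S_1 = 8·9 = 72 ≡ 7 = α_err ✓ (single-error assumption holds).
Step 4: error magnitude e = S_0/v_2 = S_0·∏_{j≠2}(α_2 − α_j) = 6·2 = 12 ≡ 12 (mod 13).
Step 5: correct position 2: c_2 = r_2 − e = 0 − 12 ≡ 1 (mod 13). Hence c = [7, 1, 3, 10, 8].
  Check: interpolating c through the α_i gives m(x) = 5 + 5·x (degree < 2) with m(α_i) = c_i for every i, so c is indeed a codeword.
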